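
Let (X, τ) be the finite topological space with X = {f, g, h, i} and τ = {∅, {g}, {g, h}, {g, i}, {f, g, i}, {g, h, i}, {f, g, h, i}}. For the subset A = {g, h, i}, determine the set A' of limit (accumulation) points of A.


A' = {f, h, i}

For each x ∈ X, list the open sets U ∈ τ with x ∈ U, then check whether U ∩ (A ∖ {x}) ≠ ∅ for every such U.
  x = f: opens ∋ x are {f, g, i}, {f, g, h, i}; each meets A ∖ {f}, so x IS a limit point.
  x = g: open {g} ∋ x has {g} ∩ (A ∖ {g}) = ∅, so x is NOT a limit point.
  x = h: opens ∋ x are {g, h}, {g, h, i}, {f, g, h, i}; each meets A ∖ {h}, so x IS a limit point.
  x = i: opens ∋ x are {g, i}, {f, g, i}, {g, h, i}, {f, g, h, i}; each meets A ∖ {i}, so x IS a limit point.
Collecting: A' = {f, h, i}.


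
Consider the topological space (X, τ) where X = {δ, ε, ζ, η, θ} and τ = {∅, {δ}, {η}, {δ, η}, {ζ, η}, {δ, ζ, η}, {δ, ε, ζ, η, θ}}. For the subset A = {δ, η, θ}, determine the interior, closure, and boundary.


int(A) = {δ, η}, cl(A) = {δ, ε, ζ, η, θ}, ∂A = {ε, ζ, θ}.

Closed sets in (X, τ) are complements of opens:
  closed(X, τ) = {∅, {ε, θ}, {δ, ε, θ}, {ε, ζ, θ}, {δ, ε, ζ, θ}, {ε, ζ, η, θ}, {δ, ε, ζ, η, θ}}.
int(A) = ⋃ {U ∈ τ : U ⊆ A}. Opens contained in A: ∅, {δ}, {η}, {δ, η}.
Taking the union of these: int(A) = {δ, η}.
cl(A) = ⋂ {C closed : A ⊆ C}. Closed sets containing A: {δ, ε, ζ, η, θ}.
Intersecting these: cl(A) = {δ, ε, ζ, η, θ}.
∂A = cl(A) ∖ int(A) = {δ, ε, ζ, η, θ} ∖ {δ, η} = {ε, ζ, θ}.


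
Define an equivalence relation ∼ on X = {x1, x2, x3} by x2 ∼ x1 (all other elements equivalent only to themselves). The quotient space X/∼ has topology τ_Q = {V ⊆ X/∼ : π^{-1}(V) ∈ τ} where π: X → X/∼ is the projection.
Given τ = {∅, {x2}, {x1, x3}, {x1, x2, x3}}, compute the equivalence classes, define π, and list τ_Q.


X/∼ = {[x1=x2], [x3]}; |τ_Q| = 2.

Equivalence classes: [x1=x2], [x3].
Quotient map π: X → X/∼ sends x1 ↦ [x1=x2], x2 ↦ [x1=x2], x3 ↦ [x3].
For each subset V ⊆ X/∼, compute π^{-1}(V) ⊆ X and check whether π^{-1}(V) ∈ τ. V is open in τ_Q iff π^{-1}(V) ∈ τ.
  V = {}: π^{-1}(V) = ∅ ∈ τ ✓.
  V = {[x1=x2]}: π^{-1}(V) = {x1, x2} ∉ τ ✗.
  V = {[x3]}: π^{-1}(V) = {x3} ∉ τ ✗.
  V = {[x1=x2], [x3]}: π^{-1}(V) = {x1, x2, x3} ∈ τ ✓.
Open sets in the quotient: τ_Q = {{}, {[x1=x2], [x3]}} (2 elements).


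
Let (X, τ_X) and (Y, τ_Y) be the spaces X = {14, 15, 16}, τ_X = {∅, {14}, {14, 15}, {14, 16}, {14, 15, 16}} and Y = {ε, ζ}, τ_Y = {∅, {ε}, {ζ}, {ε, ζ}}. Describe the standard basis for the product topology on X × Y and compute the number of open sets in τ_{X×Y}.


Basis B = {∅ × ∅, {14} × {ε}, {14} × {ζ}, {14} × {ε, ζ}, {14, 15} × {ε}, {14, 16} × {ε}, {14, 15} × {ζ}, {14, 16} × {ζ}, {14, 15, 16} × {ε}, {14, 15, 16} × {ζ}, {14, 15} × {ε, ζ}, {14, 16} × {ε, ζ}, {14, 15, 16} × {ε, ζ}}; |τ_{X×Y}| = 25.

Enumerate products U × V with U ∈ τ_X, V ∈ τ_Y (deduplicated):
  ∅ × ∅ = {} (∅)
  {14} × {ε} = {(14,ε)}
  {14} × {ζ} = {(14,ζ)}
  {14} × {ε, ζ} = {(14,ε), (14,ζ)}
  {14, 15} × {ε} = {(14,ε), (15,ε)}
  {14, 16} × {ε} = {(14,ε), (16,ε)}
  {14, 15} × {ζ} = {(14,ζ), (15,ζ)}
  {14, 16} × {ζ} = {(14,ζ), (16,ζ)}
  {14, 15, 16} × {ε} = {(14,ε), (15,ε), (16,ε)}
  {14, 15, 16} × {ζ} = {(14,ζ), (15,ζ), (16,ζ)}
  {14, 15} × {ε, ζ} = {(14,ε), (14,ζ), (15,ε), (15,ζ)}
  {14, 16} × {ε, ζ} = {(14,ε), (14,ζ), (16,ε), (16,ζ)}
  {14, 15, 16} × {ε, ζ} = {(14,ε), (14,ζ), (15,ε), (15,ζ), (16,ε), (16,ζ)}
These 13 distinct sets form the basis B.
Close under arbitrary unions to get τ_{X×Y}; counting gives |τ_{X×Y}| = 25.


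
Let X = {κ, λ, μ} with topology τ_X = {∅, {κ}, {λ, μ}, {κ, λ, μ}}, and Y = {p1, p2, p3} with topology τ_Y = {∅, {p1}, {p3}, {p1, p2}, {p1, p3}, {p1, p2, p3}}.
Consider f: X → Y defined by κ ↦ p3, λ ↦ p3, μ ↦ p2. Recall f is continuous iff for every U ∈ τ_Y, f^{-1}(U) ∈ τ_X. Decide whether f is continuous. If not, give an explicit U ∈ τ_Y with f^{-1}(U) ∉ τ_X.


f is NOT continuous.

Compute f^{-1}(U) for each U ∈ τ_Y:
  U = ∅: f^{-1}(U) = ∅ ∈ τ_X ✓.
  U = {p1}: f^{-1}(U) = ∅ ∈ τ_X ✓.
  U = {p3}: f^{-1}(U) = {κ, λ} ∉ τ_X ✗.
  U = {p1, p2}: f^{-1}(U) = {μ} ∉ τ_X ✗.
  U = {p1, p3}: f^{-1}(U) = {κ, λ} ∉ τ_X ✗.
  U = {p1, p2, p3}: f^{-1}(U) = {κ, λ, μ} ∈ τ_X ✓.
Found U = {p3} with f^{-1}(U) = {κ, λ} not in τ_X. Therefore f is NOT continuous.


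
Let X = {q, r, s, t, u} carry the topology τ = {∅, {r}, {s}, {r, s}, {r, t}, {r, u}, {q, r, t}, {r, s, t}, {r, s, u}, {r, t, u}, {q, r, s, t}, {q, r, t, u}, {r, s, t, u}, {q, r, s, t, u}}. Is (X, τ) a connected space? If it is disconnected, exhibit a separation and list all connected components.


(X, τ) is disconnected; components = [{s}, {q, r, t, u}].

Find clopen sets (U ∈ τ with X ∖ U ∈ τ):
  U = ∅, X ∖ U = {q, r, s, t, u} — both open, so U is clopen.
  U = {s}, X ∖ U = {q, r, t, u} — both open, so U is clopen.
  U = {q, r, t, u}, X ∖ U = {s} — both open, so U is clopen.
  U = {q, r, s, t, u}, X ∖ U = ∅ — both open, so U is clopen.
Nontrivial clopen(s) exist: e.g. {q, r, t, u}. So (X, τ) is disconnected.
Compute connected components by grouping points that agree on all clopens:
  component: {s}
  component: {q, r, t, u}


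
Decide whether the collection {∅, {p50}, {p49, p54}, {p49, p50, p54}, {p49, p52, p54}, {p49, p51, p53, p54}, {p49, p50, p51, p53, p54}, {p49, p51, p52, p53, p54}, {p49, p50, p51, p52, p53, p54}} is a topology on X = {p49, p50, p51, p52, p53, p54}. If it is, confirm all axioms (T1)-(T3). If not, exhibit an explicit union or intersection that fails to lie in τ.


τ is NOT a topology on X.

Axiom (T1): ∅ ∈ τ? Yes; X ∈ τ? Yes.
Axiom (T2/T3): check pairwise unions and intersections of members of τ.
Counterexample for (T2): {p50} ∪ {p49, p52, p54} = {p49, p50, p52, p54} ∉ τ. Therefore τ is NOT a topology.


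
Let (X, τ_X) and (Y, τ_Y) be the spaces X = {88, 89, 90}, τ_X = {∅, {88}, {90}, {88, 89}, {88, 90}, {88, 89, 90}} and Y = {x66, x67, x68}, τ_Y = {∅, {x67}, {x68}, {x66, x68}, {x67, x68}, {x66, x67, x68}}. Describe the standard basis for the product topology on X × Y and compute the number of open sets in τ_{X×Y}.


Basis B = {∅ × ∅, {88} × {x67}, {88} × {x68}, {90} × {x67}, {90} × {x68}, {88} × {x66, x68}, {88} × {x67, x68}, {88, 89} × {x67}, {88, 90} × {x67}, {88, 89} × {x68}, {88, 90} × {x68}, {90} × {x66, x68}, {90} × {x67, x68}, {88} × {x66, x67, x68}, {88, 89, 90} × {x67}, {88, 89, 90} × {x68}, {90} × {x66, x67, x68}, {88, 89} × {x66, x68}, {88, 90} × {x66, x68}, {88, 89} × {x67, x68}, {88, 90} × {x67, x68}, {88, 89} × {x66, x67, x68}, {88, 90} × {x66, x67, x68}, {88, 89, 90} × {x66, x68}, {88, 89, 90} × {x67, x68}, {88, 89, 90} × {x66, x67, x68}}; |τ_{X×Y}| = 108.

Enumerate products U × V with U ∈ τ_X, V ∈ τ_Y (deduplicated):
  ∅ × ∅ = {} (∅)
  {88} × {x67} = {(88,x67)}
  {88} × {x68} = {(88,x68)}
  {90} × {x67} = {(90,x67)}
  {90} × {x68} = {(90,x68)}
  {88} × {x66, x68} = {(88,x66), (88,x68)}
  {88} × {x67, x68} = {(88,x67), (88,x68)}
  {88, 89} × {x67} = {(88,x67), (89,x67)}
  {88, 90} × {x67} = {(88,x67), (90,x67)}
  {88, 89} × {x68} = {(88,x68), (89,x68)}
  {88, 90} × {x68} = {(88,x68), (90,x68)}
  {90} × {x66, x68} = {(90,x66), (90,x68)}
  {90} × {x67, x68} = {(90,x67), (90,x68)}
  {88} × {x66, x67, x68} = {(88,x66), (88,x67), (88,x68)}
  {88, 89, 90} × {x67} = {(88,x67), (89,x67), (90,x67)}
  {88, 89, 90} × {x68} = {(88,x68), (89,x68), (90,x68)}
  {90} × {x66, x67, x68} = {(90,x66), (90,x67), (90,x68)}
  {88, 89} × {x66, x68} = {(88,x66), (88,x68), (89,x66), (89,x68)}
  {88, 90} × {x66, x68} = {(88,x66), (88,x68), (90,x66), (90,x68)}
  {88, 89} × {x67, x68} = {(88,x67), (88,x68), (89,x67), (89,x68)}
  {88, 90} × {x67, x68} = {(88,x67), (88,x68), (90,x67), (90,x68)}
  {88, 89} × {x66, x67, x68} = {(88,x66), (88,x67), (88,x68), (89,x66), (89,x67), (89,x68)}
  {88, 90} × {x66, x67, x68} = {(88,x66), (88,x67), (88,x68), (90,x66), (90,x67), (90,x68)}
  {88, 89, 90} × {x66, x68} = {(88,x66), (88,x68), (89,x66), (89,x68), (90,x66), (90,x68)}
  {88, 89, 90} × {x67, x68} = {(88,x67), (88,x68), (89,x67), (89,x68), (90,x67), (90,x68)}
  {88, 89, 90} × {x66, x67, x68} = {(88,x66), (88,x67), (88,x68), (89,x66), (89,x67), (89,x68), (90,x66), (90,x67), (90,x68)}
These 26 distinct sets form the basis B.
Close under arbitrary unions to get τ_{X×Y}; counting gives |τ_{X×Y}| = 108.


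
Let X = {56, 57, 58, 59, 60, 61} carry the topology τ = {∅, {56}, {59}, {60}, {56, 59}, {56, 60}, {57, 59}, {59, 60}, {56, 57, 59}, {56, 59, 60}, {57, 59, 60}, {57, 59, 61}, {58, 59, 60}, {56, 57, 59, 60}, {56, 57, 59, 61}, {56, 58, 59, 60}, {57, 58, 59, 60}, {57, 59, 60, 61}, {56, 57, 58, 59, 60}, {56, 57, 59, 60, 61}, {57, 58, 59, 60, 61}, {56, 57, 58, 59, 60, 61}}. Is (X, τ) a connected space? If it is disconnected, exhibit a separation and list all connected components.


(X, τ) is disconnected; components = [{56}, {57, 58, 59, 60, 61}].

Find clopen sets (U ∈ τ with X ∖ U ∈ τ):
  U = ∅, X ∖ U = {56, 57, 58, 59, 60, 61} — both open, so U is clopen.
  U = {56}, X ∖ U = {57, 58, 59, 60, 61} — both open, so U is clopen.
  U = {57, 58, 59, 60, 61}, X ∖ U = {56} — both open, so U is clopen.
  U = {56, 57, 58, 59, 60, 61}, X ∖ U = ∅ — both open, so U is clopen.
Nontrivial clopen(s) exist: e.g. {56}. So (X, τ) is disconnected.
Compute connected components by grouping points that agree on all clopens:
  component: {56}
  component: {57, 58, 59, 60, 61}


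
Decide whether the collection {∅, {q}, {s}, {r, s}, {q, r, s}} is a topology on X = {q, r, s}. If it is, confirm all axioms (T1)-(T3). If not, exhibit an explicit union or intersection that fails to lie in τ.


τ is NOT a topology on X.

Axiom (T1): ∅ ∈ τ? Yes; X ∈ τ? Yes.
Axiom (T2/T3): check pairwise unions and intersections of members of τ.
Counterexample for (T2): {q} ∪ {s} = {q, s} ∉ τ. Therefore τ is NOT a topology.


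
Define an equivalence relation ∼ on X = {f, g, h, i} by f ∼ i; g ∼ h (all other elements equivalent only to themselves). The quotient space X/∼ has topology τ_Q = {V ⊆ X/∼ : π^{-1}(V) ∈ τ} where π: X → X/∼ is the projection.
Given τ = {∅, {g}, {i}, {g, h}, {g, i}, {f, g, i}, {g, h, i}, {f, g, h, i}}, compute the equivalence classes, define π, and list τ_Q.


X/∼ = {[f=i], [g=h]}; |τ_Q| = 3.

Equivalence classes: [f=i], [g=h].
Quotient map π: X → X/∼ sends f ↦ [f=i], g ↦ [g=h], h ↦ [g=h], i ↦ [f=i].
For each subset V ⊆ X/∼, compute π^{-1}(V) ⊆ X and check whether π^{-1}(V) ∈ τ. V is open in τ_Q iff π^{-1}(V) ∈ τ.
  V = {}: π^{-1}(V) = ∅ ∈ τ ✓.
  V = {[f=i]}: π^{-1}(V) = {f, i} ∉ τ ✗.
  V = {[g=h]}: π^{-1}(V) = {g, h} ∈ τ ✓.
  V = {[f=i], [g=h]}: π^{-1}(V) = {f, g, h, i} ∈ τ ✓.
Open sets in the quotient: τ_Q = {{}, {[g=h]}, {[f=i], [g=h]}} (3 elements).


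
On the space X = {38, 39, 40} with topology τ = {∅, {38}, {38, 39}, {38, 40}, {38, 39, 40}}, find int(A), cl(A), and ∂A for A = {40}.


int(A) = ∅, cl(A) = {40}, ∂A = {40}.

Closed sets in (X, τ) are complements of opens:
  closed(X, τ) = {∅, {39}, {40}, {39, 40}, {38, 39, 40}}.
int(A) = ⋃ {U ∈ τ : U ⊆ A}. Opens contained in A: ∅.
Taking the union of these: int(A) = ∅.
cl(A) = ⋂ {C closed : A ⊆ C}. Closed sets containing A: {40}, {39, 40}, {38, 39, 40}.
Intersecting these: cl(A) = {40}.
∂A = cl(A) ∖ int(A) = {40} ∖ ∅ = {40}.


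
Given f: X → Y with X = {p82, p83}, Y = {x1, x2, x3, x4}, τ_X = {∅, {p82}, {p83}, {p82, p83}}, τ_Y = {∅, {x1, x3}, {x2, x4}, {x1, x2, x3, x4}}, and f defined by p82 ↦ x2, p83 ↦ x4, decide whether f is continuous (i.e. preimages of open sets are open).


f IS continuous.

Compute f^{-1}(U) for each U ∈ τ_Y:
  U = ∅: f^{-1}(U) = ∅ ∈ τ_X ✓.
  U = {x1, x3}: f^{-1}(U) = ∅ ∈ τ_X ✓.
  U = {x2, x4}: f^{-1}(U) = {p82, p83} ∈ τ_X ✓.
  U = {x1, x2, x3, x4}: f^{-1}(U) = {p82, p83} ∈ τ_X ✓.
Every preimage lies in τ_X, so f IS continuous.


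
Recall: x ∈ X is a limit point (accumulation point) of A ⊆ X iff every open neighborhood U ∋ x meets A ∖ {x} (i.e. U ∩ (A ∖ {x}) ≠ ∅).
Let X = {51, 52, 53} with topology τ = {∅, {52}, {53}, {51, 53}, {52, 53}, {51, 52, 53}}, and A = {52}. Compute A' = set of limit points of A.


A' = ∅

For each x ∈ X, list the open sets U ∈ τ with x ∈ U, then check whether U ∩ (A ∖ {x}) ≠ ∅ for every such U.
  x = 51: open {51, 53} ∋ x has {51, 53} ∩ (A ∖ {51}) = ∅, so x is NOT a limit point.
  x = 52: open {52} ∋ x has {52} ∩ (A ∖ {52}) = ∅, so x is NOT a limit point.
  x = 53: open {53} ∋ x has {53} ∩ (A ∖ {53}) = ∅, so x is NOT a limit point.
Collecting: A' = ∅.


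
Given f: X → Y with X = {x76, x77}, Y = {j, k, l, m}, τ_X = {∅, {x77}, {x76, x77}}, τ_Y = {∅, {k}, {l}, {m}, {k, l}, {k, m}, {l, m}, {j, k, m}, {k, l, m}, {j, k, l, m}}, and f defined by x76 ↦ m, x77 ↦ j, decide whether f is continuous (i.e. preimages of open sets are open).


f is NOT continuous.

Compute f^{-1}(U) for each U ∈ τ_Y:
  U = ∅: f^{-1}(U) = ∅ ∈ τ_X ✓.
  U = {k}: f^{-1}(U) = ∅ ∈ τ_X ✓.
  U = {l}: f^{-1}(U) = ∅ ∈ τ_X ✓.
  U = {m}: f^{-1}(U) = {x76} ∉ τ_X ✗.
  U = {k, l}: f^{-1}(U) = ∅ ∈ τ_X ✓.
  U = {k, m}: f^{-1}(U) = {x76} ∉ τ_X ✗.
  U = {l, m}: f^{-1}(U) = {x76} ∉ τ_X ✗.
  U = {j, k, m}: f^{-1}(U) = {x76, x77} ∈ τ_X ✓.
  U = {k, l, m}: f^{-1}(U) = {x76} ∉ τ_X ✗.
  U = {j, k, l, m}: f^{-1}(U) = {x76, x77} ∈ τ_X ✓.
Found U = {m} with f^{-1}(U) = {x76} not in τ_X. Therefore f is NOT continuous.


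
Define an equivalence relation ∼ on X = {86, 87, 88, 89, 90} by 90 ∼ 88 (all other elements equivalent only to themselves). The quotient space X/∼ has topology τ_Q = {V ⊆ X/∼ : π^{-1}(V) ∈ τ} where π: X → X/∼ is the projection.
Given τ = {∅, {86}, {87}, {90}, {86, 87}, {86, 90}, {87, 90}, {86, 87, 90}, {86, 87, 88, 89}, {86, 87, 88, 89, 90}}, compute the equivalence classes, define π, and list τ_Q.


X/∼ = {[86], [87], [88=90], [89]}; |τ_Q| = 5.

Equivalence classes: [86], [87], [88=90], [89].
Quotient map π: X → X/∼ sends 86 ↦ [86], 87 ↦ [87], 88 ↦ [88=90], 89 ↦ [89], 90 ↦ [88=90].
For each subset V ⊆ X/∼, compute π^{-1}(V) ⊆ X and check whether π^{-1}(V) ∈ τ. V is open in τ_Q iff π^{-1}(V) ∈ τ.
  V = {}: π^{-1}(V) = ∅ ∈ τ ✓.
  V = {[86]}: π^{-1}(V) = {86} ∈ τ ✓.
  V = {[87]}: π^{-1}(V) = {87} ∈ τ ✓.
  V = {[86], [87]}: π^{-1}(V) = {86, 87} ∈ τ ✓.
  V = {[88=90]}: π^{-1}(V) = {88, 90} ∉ τ ✗.
  V = {[86], [88=90]}: π^{-1}(V) = {86, 88, 90} ∉ τ ✗.
  V = {[87], [88=90]}: π^{-1}(V) = {87, 88, 90} ∉ τ ✗.
  V = {[86], [87], [88=90]}: π^{-1}(V) = {86, 87, 88, 90} ∉ τ ✗.
  V = {[89]}: π^{-1}(V) = {89} ∉ τ ✗.
  V = {[86], [89]}: π^{-1}(V) = {86, 89} ∉ τ ✗.
  V = {[87], [89]}: π^{-1}(V) = {87, 89} ∉ τ ✗.
  V = {[86], [87], [89]}: π^{-1}(V) = {86, 87, 89} ∉ τ ✗.
  V = {[88=90], [89]}: π^{-1}(V) = {88, 89, 90} ∉ τ ✗.
  V = {[86], [88=90], [89]}: π^{-1}(V) = {86, 88, 89, 90} ∉ τ ✗.
  V = {[87], [88=90], [89]}: π^{-1}(V) = {87, 88, 89, 90} ∉ τ ✗.
  V = {[86], [87], [88=90], [89]}: π^{-1}(V) = {86, 87, 88, 89, 90} ∈ τ ✓.
Open sets in the quotient: τ_Q = {{}, {[86]}, {[87]}, {[86], [87]}, {[86], [87], [88=90], [89]}} (5 elements).


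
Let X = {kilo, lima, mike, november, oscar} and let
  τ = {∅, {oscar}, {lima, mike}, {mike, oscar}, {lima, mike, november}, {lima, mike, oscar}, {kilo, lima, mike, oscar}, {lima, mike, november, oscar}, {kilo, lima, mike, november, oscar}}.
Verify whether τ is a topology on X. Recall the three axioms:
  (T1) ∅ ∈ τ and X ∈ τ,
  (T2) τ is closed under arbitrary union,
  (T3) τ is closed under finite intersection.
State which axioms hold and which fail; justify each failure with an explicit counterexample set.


τ is NOT a topology on X.

Axiom (T1): ∅ ∈ τ? Yes; X ∈ τ? Yes.
Axiom (T2/T3): check pairwise unions and intersections of members of τ.
Counterexample for (T3): {lima, mike} ∩ {mike, oscar} = {mike} ∉ τ. Therefore τ is NOT a topology.


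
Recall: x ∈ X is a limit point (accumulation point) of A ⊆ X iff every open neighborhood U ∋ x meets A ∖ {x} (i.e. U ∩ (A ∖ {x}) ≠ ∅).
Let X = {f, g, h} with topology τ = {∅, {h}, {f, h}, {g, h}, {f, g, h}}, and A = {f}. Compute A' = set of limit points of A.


A' = ∅

For each x ∈ X, list the open sets U ∈ τ with x ∈ U, then check whether U ∩ (A ∖ {x}) ≠ ∅ for every such U.
  x = f: open {f, h} ∋ x has {f, h} ∩ (A ∖ {f}) = ∅, so x is NOT a limit point.
  x = g: open {g, h} ∋ x has {g, h} ∩ (A ∖ {g}) = ∅, so x is NOT a limit point.
  x = h: open {h} ∋ x has {h} ∩ (A ∖ {h}) = ∅, so x is NOT a limit point.
Collecting: A' = ∅.


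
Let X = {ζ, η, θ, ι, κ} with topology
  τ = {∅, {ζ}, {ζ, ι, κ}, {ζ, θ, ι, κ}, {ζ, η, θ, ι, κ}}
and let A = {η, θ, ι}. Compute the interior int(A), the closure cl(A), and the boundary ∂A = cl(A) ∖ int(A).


int(A) = ∅, cl(A) = {η, θ, ι, κ}, ∂A = {η, θ, ι, κ}.

Closed sets in (X, τ) are complements of opens:
  closed(X, τ) = {∅, {η}, {η, θ}, {η, θ, ι, κ}, {ζ, η, θ, ι, κ}}.
int(A) = ⋃ {U ∈ τ : U ⊆ A}. Opens contained in A: ∅.
Taking the union of these: int(A) = ∅.
cl(A) = ⋂ {C closed : A ⊆ C}. Closed sets containing A: {η, θ, ι, κ}, {ζ, η, θ, ι, κ}.
Intersecting these: cl(A) = {η, θ, ι, κ}.
∂A = cl(A) ∖ int(A) = {η, θ, ι, κ} ∖ ∅ = {η, θ, ι, κ}.


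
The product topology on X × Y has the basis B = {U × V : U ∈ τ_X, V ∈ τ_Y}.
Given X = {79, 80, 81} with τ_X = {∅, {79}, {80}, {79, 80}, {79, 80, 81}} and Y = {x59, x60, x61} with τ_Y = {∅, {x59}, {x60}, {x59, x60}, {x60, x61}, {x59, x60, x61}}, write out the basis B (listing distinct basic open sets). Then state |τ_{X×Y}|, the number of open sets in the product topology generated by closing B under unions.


Basis B = {∅ × ∅, {79} × {x59}, {79} × {x60}, {80} × {x59}, {80} × {x60}, {79} × {x59, x60}, {79, 80} × {x59}, {79} × {x60, x61}, {79, 80} × {x60}, {80} × {x59, x60}, {80} × {x60, x61}, {79} × {x59, x60, x61}, {79, 80, 81} × {x59}, {79, 80, 81} × {x60}, {80} × {x59, x60, x61}, {79, 80} × {x59, x60}, {79, 80} × {x60, x61}, {79, 80} × {x59, x60, x61}, {79, 80, 81} × {x59, x60}, {79, 80, 81} × {x60, x61}, {79, 80, 81} × {x59, x60, x61}}; |τ_{X×Y}| = 70.

Enumerate products U × V with U ∈ τ_X, V ∈ τ_Y (deduplicated):
  ∅ × ∅ = {} (∅)
  {79} × {x59} = {(79,x59)}
  {79} × {x60} = {(79,x60)}
  {80} × {x59} = {(80,x59)}
  {80} × {x60} = {(80,x60)}
  {79} × {x59, x60} = {(79,x59), (79,x60)}
  {79, 80} × {x59} = {(79,x59), (80,x59)}
  {79} × {x60, x61} = {(79,x60), (79,x61)}
  {79, 80} × {x60} = {(79,x60), (80,x60)}
  {80} × {x59, x60} = {(80,x59), (80,x60)}
  {80} × {x60, x61} = {(80,x60), (80,x61)}
  {79} × {x59, x60, x61} = {(79,x59), (79,x60), (79,x61)}
  {79, 80, 81} × {x59} = {(79,x59), (80,x59), (81,x59)}
  {79, 80, 81} × {x60} = {(79,x60), (80,x60), (81,x60)}
  {80} × {x59, x60, x61} = {(80,x59), (80,x60), (80,x61)}
  {79, 80} × {x59, x60} = {(79,x59), (79,x60), (80,x59), (80,x60)}
  {79, 80} × {x60, x61} = {(79,x60), (79,x61), (80,x60), (80,x61)}
  {79, 80} × {x59, x60, x61} = {(79,x59), (79,x60), (79,x61), (80,x59), (80,x60), (80,x61)}
  {79, 80, 81} × {x59, x60} = {(79,x59), (79,x60), (80,x59), (80,x60), (81,x59), (81,x60)}
  {79, 80, 81} × {x60, x61} = {(79,x60), (79,x61), (80,x60), (80,x61), (81,x60), (81,x61)}
  {79, 80, 81} × {x59, x60, x61} = {(79,x59), (79,x60), (79,x61), (80,x59), (80,x60), (80,x61), (81,x59), (81,x60), (81,x61)}
These 21 distinct sets form the basis B.
Close under arbitrary unions to get τ_{X×Y}; counting gives |τ_{X×Y}| = 70.


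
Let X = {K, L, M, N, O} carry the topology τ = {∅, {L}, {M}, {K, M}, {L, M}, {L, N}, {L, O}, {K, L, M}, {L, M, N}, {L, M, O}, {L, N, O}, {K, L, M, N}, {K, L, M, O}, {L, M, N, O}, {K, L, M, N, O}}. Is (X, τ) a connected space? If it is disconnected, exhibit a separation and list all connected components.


(X, τ) is disconnected; components = [{K, M}, {L, N, O}].

Find clopen sets (U ∈ τ with X ∖ U ∈ τ):
  U = ∅, X ∖ U = {K, L, M, N, O} — both open, so U is clopen.
  U = {K, M}, X ∖ U = {L, N, O} — both open, so U is clopen.
  U = {L, N, O}, X ∖ U = {K, M} — both open, so U is clopen.
  U = {K, L, M, N, O}, X ∖ U = ∅ — both open, so U is clopen.
Nontrivial clopen(s) exist: e.g. {L, N, O}. So (X, τ) is disconnected.
Compute connected components by grouping points that agree on all clopens:
  component: {K, M}
  component: {L, N, O}


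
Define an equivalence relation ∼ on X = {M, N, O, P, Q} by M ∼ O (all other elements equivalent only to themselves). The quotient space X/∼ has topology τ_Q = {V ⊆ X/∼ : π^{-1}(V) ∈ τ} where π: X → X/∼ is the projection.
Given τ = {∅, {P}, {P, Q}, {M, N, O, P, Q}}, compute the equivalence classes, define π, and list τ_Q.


X/∼ = {[M=O], [N], [P], [Q]}; |τ_Q| = 4.

Equivalence classes: [M=O], [N], [P], [Q].
Quotient map π: X → X/∼ sends M ↦ [M=O], N ↦ [N], O ↦ [M=O], P ↦ [P], Q ↦ [Q].
For each subset V ⊆ X/∼, compute π^{-1}(V) ⊆ X and check whether π^{-1}(V) ∈ τ. V is open in τ_Q iff π^{-1}(V) ∈ τ.
  V = {}: π^{-1}(V) = ∅ ∈ τ ✓.
  V = {[M=O]}: π^{-1}(V) = {M, O} ∉ τ ✗.
  V = {[N]}: π^{-1}(V) = {N} ∉ τ ✗.
  V = {[M=O], [N]}: π^{-1}(V) = {M, N, O} ∉ τ ✗.
  V = {[P]}: π^{-1}(V) = {P} ∈ τ ✓.
  V = {[M=O], [P]}: π^{-1}(V) = {M, O, P} ∉ τ ✗.
  V = {[N], [P]}: π^{-1}(V) = {N, P} ∉ τ ✗.
  V = {[M=O], [N], [P]}: π^{-1}(V) = {M, N, O, P} ∉ τ ✗.
  V = {[Q]}: π^{-1}(V) = {Q} ∉ τ ✗.
  V = {[M=O], [Q]}: π^{-1}(V) = {M, O, Q} ∉ τ ✗.
  V = {[N], [Q]}: π^{-1}(V) = {N, Q} ∉ τ ✗.
  V = {[M=O], [N], [Q]}: π^{-1}(V) = {M, N, O, Q} ∉ τ ✗.
  V = {[P], [Q]}: π^{-1}(V) = {P, Q} ∈ τ ✓.
  V = {[M=O], [P], [Q]}: π^{-1}(V) = {M, O, P, Q} ∉ τ ✗.
  V = {[N], [P], [Q]}: π^{-1}(V) = {N, P, Q} ∉ τ ✗.
  V = {[M=O], [N], [P], [Q]}: π^{-1}(V) = {M, N, O, P, Q} ∈ τ ✓.
Open sets in the quotient: τ_Q = {{}, {[P]}, {[P], [Q]}, {[M=O], [N], [P], [Q]}} (4 elements).


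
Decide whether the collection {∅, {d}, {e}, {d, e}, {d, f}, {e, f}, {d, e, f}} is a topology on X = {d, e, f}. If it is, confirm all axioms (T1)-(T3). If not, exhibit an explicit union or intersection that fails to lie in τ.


τ is NOT a topology on X.

Axiom (T1): ∅ ∈ τ? Yes; X ∈ τ? Yes.
Axiom (T2/T3): check pairwise unions and intersections of members of τ.
Counterexample for (T3): {d, f} ∩ {e, f} = {f} ∉ τ. Therefore τ is NOT a topology.


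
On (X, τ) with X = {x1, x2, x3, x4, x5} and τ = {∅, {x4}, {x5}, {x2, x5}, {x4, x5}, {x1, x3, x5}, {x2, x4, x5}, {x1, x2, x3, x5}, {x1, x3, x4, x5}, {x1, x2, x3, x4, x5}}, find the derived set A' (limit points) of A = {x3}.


A' = {x1}

For each x ∈ X, list the open sets U ∈ τ with x ∈ U, then check whether U ∩ (A ∖ {x}) ≠ ∅ for every such U.
  x = x1: opens ∋ x are {x1, x3, x5}, {x1, x2, x3, x5}, {x1, x3, x4, x5}, {x1, x2, x3, x4, x5}; each meets A ∖ {x1}, so x IS a limit point.
  x = x2: open {x2, x5} ∋ x has {x2, x5} ∩ (A ∖ {x2}) = ∅, so x is NOT a limit point.
  x = x3: open {x1, x3, x5} ∋ x has {x1, x3, x5} ∩ (A ∖ {x3}) = ∅, so x is NOT a limit point.
  x = x4: open {x4} ∋ x has {x4} ∩ (A ∖ {x4}) = ∅, so x is NOT a limit point.
  x = x5: open {x5} ∋ x has {x5} ∩ (A ∖ {x5}) = ∅, so x is NOT a limit point.
Collecting: A' = {x1}.


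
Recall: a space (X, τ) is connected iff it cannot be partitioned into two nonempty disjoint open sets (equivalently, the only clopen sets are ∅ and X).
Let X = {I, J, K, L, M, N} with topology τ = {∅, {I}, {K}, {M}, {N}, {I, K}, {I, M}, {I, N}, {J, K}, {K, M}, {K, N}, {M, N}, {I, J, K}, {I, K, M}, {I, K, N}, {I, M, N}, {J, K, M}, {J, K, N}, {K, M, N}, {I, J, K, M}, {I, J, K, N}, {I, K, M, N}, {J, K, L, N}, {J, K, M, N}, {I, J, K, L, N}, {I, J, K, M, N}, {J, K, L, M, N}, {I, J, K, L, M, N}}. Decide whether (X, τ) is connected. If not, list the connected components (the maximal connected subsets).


(X, τ) is disconnected; components = [{I}, {M}, {J, K, L, N}].

Find clopen sets (U ∈ τ with X ∖ U ∈ τ):
  U = ∅, X ∖ U = {I, J, K, L, M, N} — both open, so U is clopen.
  U = {I}, X ∖ U = {J, K, L, M, N} — both open, so U is clopen.
  U = {M}, X ∖ U = {I, J, K, L, N} — both open, so U is clopen.
  U = {I, M}, X ∖ U = {J, K, L, N} — both open, so U is clopen.
  U = {J, K, L, N}, X ∖ U = {I, M} — both open, so U is clopen.
  U = {I, J, K, L, N}, X ∖ U = {M} — both open, so U is clopen.
  U = {J, K, L, M, N}, X ∖ U = {I} — both open, so U is clopen.
  U = {I, J, K, L, M, N}, X ∖ U = ∅ — both open, so U is clopen.
Nontrivial clopen(s) exist: e.g. {I, J, K, L, N}. So (X, τ) is disconnected.
Compute connected components by grouping points that agree on all clopens:
  component: {I}
  component: {M}
  component: {J, K, L, N}


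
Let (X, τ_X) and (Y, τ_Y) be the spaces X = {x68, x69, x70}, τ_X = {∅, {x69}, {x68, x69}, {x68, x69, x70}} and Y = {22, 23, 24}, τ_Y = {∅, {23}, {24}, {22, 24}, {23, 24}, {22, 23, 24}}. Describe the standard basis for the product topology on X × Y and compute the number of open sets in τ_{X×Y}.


Basis B = {∅ × ∅, {x69} × {23}, {x69} × {24}, {x68, x69} × {23}, {x68, x69} × {24}, {x69} × {22, 24}, {x69} × {23, 24}, {x68, x69, x70} × {23}, {x68, x69, x70} × {24}, {x69} × {22, 23, 24}, {x68, x69} × {22, 24}, {x68, x69} × {23, 24}, {x68, x69} × {22, 23, 24}, {x68, x69, x70} × {22, 24}, {x68, x69, x70} × {23, 24}, {x68, x69, x70} × {22, 23, 24}}; |τ_{X×Y}| = 40.

Enumerate products U × V with U ∈ τ_X, V ∈ τ_Y (deduplicated):
  ∅ × ∅ = {} (∅)
  {x69} × {23} = {(x69,23)}
  {x69} × {24} = {(x69,24)}
  {x68, x69} × {23} = {(x68,23), (x69,23)}
  {x68, x69} × {24} = {(x68,24), (x69,24)}
  {x69} × {22, 24} = {(x69,22), (x69,24)}
  {x69} × {23, 24} = {(x69,23), (x69,24)}
  {x68, x69, x70} × {23} = {(x68,23), (x69,23), (x70,23)}
  {x68, x69, x70} × {24} = {(x68,24), (x69,24), (x70,24)}
  {x69} × {22, 23, 24} = {(x69,22), (x69,23), (x69,24)}
  {x68, x69} × {22, 24} = {(x68,22), (x68,24), (x69,22), (x69,24)}
  {x68, x69} × {23, 24} = {(x68,23), (x68,24), (x69,23), (x69,24)}
  {x68, x69} × {22, 23, 24} = {(x68,22), (x68,23), (x68,24), (x69,22), (x69,23), (x69,24)}
  {x68, x69, x70} × {22, 24} = {(x68,22), (x68,24), (x69,22), (x69,24), (x70,22), (x70,24)}
  {x68, x69, x70} × {23, 24} = {(x68,23), (x68,24), (x69,23), (x69,24), (x70,23), (x70,24)}
  {x68, x69, x70} × {22, 23, 24} = {(x68,22), (x68,23), (x68,24), (x69,22), (x69,23), (x69,24), (x70,22), (x70,23), (x70,24)}
These 16 distinct sets form the basis B.
Close under arbitrary unions to get τ_{X×Y}; counting gives |τ_{X×Y}| = 40.


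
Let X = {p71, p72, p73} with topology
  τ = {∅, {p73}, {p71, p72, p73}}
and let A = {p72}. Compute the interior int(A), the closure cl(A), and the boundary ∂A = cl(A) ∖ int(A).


int(A) = ∅, cl(A) = {p71, p72}, ∂A = {p71, p72}.

Closed sets in (X, τ) are complements of opens:
  closed(X, τ) = {∅, {p71, p72}, {p71, p72, p73}}.
int(A) = ⋃ {U ∈ τ : U ⊆ A}. Opens contained in A: ∅.
Taking the union of these: int(A) = ∅.
cl(A) = ⋂ {C closed : A ⊆ C}. Closed sets containing A: {p71, p72}, {p71, p72, p73}.
Intersecting these: cl(A) = {p71, p72}.
∂A = cl(A) ∖ int(A) = {p71, p72} ∖ ∅ = {p71, p72}.


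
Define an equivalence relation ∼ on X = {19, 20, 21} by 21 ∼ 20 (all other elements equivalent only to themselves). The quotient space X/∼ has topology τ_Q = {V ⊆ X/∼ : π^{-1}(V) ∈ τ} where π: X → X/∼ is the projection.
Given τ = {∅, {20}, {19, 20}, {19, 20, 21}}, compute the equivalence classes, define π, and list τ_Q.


X/∼ = {[19], [20=21]}; |τ_Q| = 2.

Equivalence classes: [19], [20=21].
Quotient map π: X → X/∼ sends 19 ↦ [19], 20 ↦ [20=21], 21 ↦ [20=21].
For each subset V ⊆ X/∼, compute π^{-1}(V) ⊆ X and check whether π^{-1}(V) ∈ τ. V is open in τ_Q iff π^{-1}(V) ∈ τ.
  V = {}: π^{-1}(V) = ∅ ∈ τ ✓.
  V = {[19]}: π^{-1}(V) = {19} ∉ τ ✗.
  V = {[20=21]}: π^{-1}(V) = {20, 21} ∉ τ ✗.
  V = {[19], [20=21]}: π^{-1}(V) = {19, 20, 21} ∈ τ ✓.
Open sets in the quotient: τ_Q = {{}, {[19], [20=21]}} (2 elements).


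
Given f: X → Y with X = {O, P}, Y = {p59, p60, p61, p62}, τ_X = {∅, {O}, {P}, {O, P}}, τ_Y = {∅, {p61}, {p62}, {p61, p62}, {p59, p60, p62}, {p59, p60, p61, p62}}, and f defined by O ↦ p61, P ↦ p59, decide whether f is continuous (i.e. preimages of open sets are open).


f IS continuous.

Compute f^{-1}(U) for each U ∈ τ_Y:
  U = ∅: f^{-1}(U) = ∅ ∈ τ_X ✓.
  U = {p61}: f^{-1}(U) = {O} ∈ τ_X ✓.
  U = {p62}: f^{-1}(U) = ∅ ∈ τ_X ✓.
  U = {p61, p62}: f^{-1}(U) = {O} ∈ τ_X ✓.
  U = {p59, p60, p62}: f^{-1}(U) = {P} ∈ τ_X ✓.
  U = {p59, p60, p61, p62}: f^{-1}(U) = {O, P} ∈ τ_X ✓.
Every preimage lies in τ_X, so f IS continuous.


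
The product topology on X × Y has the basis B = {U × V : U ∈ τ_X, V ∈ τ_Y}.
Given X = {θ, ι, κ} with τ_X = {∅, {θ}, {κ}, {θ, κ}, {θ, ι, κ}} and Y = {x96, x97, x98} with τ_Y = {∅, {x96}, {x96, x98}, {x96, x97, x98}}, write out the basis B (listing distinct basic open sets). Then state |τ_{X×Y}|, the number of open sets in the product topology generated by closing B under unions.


Basis B = {∅ × ∅, {θ} × {x96}, {κ} × {x96}, {θ} × {x96, x98}, {θ, κ} × {x96}, {κ} × {x96, x98}, {θ} × {x96, x97, x98}, {θ, ι, κ} × {x96}, {κ} × {x96, x97, x98}, {θ, κ} × {x96, x98}, {θ, κ} × {x96, x97, x98}, {θ, ι, κ} × {x96, x98}, {θ, ι, κ} × {x96, x97, x98}}; |τ_{X×Y}| = 30.

Enumerate products U × V with U ∈ τ_X, V ∈ τ_Y (deduplicated):
  ∅ × ∅ = {} (∅)
  {θ} × {x96} = {(θ,x96)}
  {κ} × {x96} = {(κ,x96)}
  {θ} × {x96, x98} = {(θ,x96), (θ,x98)}
  {θ, κ} × {x96} = {(θ,x96), (κ,x96)}
  {κ} × {x96, x98} = {(κ,x96), (κ,x98)}
  {θ} × {x96, x97, x98} = {(θ,x96), (θ,x97), (θ,x98)}
  {θ, ι, κ} × {x96} = {(θ,x96), (ι,x96), (κ,x96)}
  {κ} × {x96, x97, x98} = {(κ,x96), (κ,x97), (κ,x98)}
  {θ, κ} × {x96, x98} = {(θ,x96), (θ,x98), (κ,x96), (κ,x98)}
  {θ, κ} × {x96, x97, x98} = {(θ,x96), (θ,x97), (θ,x98), (κ,x96), (κ,x97), (κ,x98)}
  {θ, ι, κ} × {x96, x98} = {(θ,x96), (θ,x98), (ι,x96), (ι,x98), (κ,x96), (κ,x98)}
  {θ, ι, κ} × {x96, x97, x98} = {(θ,x96), (θ,x97), (θ,x98), (ι,x96), (ι,x97), (ι,x98), (κ,x96), (κ,x97), (κ,x98)}
These 13 distinct sets form the basis B.
Close under arbitrary unions to get τ_{X×Y}; counting gives |τ_{X×Y}| = 30.


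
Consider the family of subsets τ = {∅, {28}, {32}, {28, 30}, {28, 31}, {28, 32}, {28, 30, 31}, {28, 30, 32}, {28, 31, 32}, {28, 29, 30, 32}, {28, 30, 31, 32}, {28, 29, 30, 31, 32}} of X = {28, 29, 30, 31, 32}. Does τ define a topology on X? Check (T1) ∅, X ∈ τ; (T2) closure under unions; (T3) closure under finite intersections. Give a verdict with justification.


τ IS a topology on X.

Axiom (T1): ∅ ∈ τ? Yes; X ∈ τ? Yes.
Axiom (T2/T3): check pairwise unions and intersections of members of τ.
All pairwise intersections and unions checked — each lies in τ. Therefore τ satisfies (T1), (T2), (T3): it IS a topology on X.


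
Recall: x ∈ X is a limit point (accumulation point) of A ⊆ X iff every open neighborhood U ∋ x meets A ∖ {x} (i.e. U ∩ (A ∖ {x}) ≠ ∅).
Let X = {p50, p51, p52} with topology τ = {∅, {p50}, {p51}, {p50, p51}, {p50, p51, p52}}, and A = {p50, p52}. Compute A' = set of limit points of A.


A' = {p52}

For each x ∈ X, list the open sets U ∈ τ with x ∈ U, then check whether U ∩ (A ∖ {x}) ≠ ∅ for every such U.
  x = p50: open {p50} ∋ x has {p50} ∩ (A ∖ {p50}) = ∅, so x is NOT a limit point.
  x = p51: open {p51} ∋ x has {p51} ∩ (A ∖ {p51}) = ∅, so x is NOT a limit point.
  x = p52: opens ∋ x are {p50, p51, p52}; each meets A ∖ {p52}, so x IS a limit point.
Collecting: A' = {p52}.


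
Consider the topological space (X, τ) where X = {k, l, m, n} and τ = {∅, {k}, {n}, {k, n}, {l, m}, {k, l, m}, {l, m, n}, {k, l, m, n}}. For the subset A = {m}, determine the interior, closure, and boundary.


int(A) = ∅, cl(A) = {l, m}, ∂A = {l, m}.

Closed sets in (X, τ) are complements of opens:
  closed(X, τ) = {∅, {k}, {n}, {k, n}, {l, m}, {k, l, m}, {l, m, n}, {k, l, m, n}}.
int(A) = ⋃ {U ∈ τ : U ⊆ A}. Opens contained in A: ∅.
Taking the union of these: int(A) = ∅.
cl(A) = ⋂ {C closed : A ⊆ C}. Closed sets containing A: {l, m}, {k, l, m}, {l, m, n}, {k, l, m, n}.
Intersecting these: cl(A) = {l, m}.
∂A = cl(A) ∖ int(A) = {l, m} ∖ ∅ = {l, m}.


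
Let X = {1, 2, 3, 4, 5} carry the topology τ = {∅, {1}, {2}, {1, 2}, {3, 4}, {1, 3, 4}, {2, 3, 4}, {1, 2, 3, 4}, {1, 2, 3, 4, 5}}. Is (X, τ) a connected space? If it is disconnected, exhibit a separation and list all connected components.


(X, τ) is connected.

Find clopen sets (U ∈ τ with X ∖ U ∈ τ):
  U = ∅, X ∖ U = {1, 2, 3, 4, 5} — both open, so U is clopen.
  U = {1, 2, 3, 4, 5}, X ∖ U = ∅ — both open, so U is clopen.
Only trivial clopens (∅ and X) exist, so (X, τ) is connected.
Compute connected components by grouping points that agree on all clopens:
  component: {1, 2, 3, 4, 5}


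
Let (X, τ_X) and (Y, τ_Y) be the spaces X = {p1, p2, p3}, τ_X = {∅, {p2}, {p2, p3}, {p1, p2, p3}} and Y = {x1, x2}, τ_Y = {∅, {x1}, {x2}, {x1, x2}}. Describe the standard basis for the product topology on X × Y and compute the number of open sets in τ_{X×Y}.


Basis B = {∅ × ∅, {p2} × {x1}, {p2} × {x2}, {p2} × {x1, x2}, {p2, p3} × {x1}, {p2, p3} × {x2}, {p1, p2, p3} × {x1}, {p1, p2, p3} × {x2}, {p2, p3} × {x1, x2}, {p1, p2, p3} × {x1, x2}}; |τ_{X×Y}| = 16.

Enumerate products U × V with U ∈ τ_X, V ∈ τ_Y (deduplicated):
  ∅ × ∅ = {} (∅)
  {p2} × {x1} = {(p2,x1)}
  {p2} × {x2} = {(p2,x2)}
  {p2} × {x1, x2} = {(p2,x1), (p2,x2)}
  {p2, p3} × {x1} = {(p2,x1), (p3,x1)}
  {p2, p3} × {x2} = {(p2,x2), (p3,x2)}
  {p1, p2, p3} × {x1} = {(p1,x1), (p2,x1), (p3,x1)}
  {p1, p2, p3} × {x2} = {(p1,x2), (p2,x2), (p3,x2)}
  {p2, p3} × {x1, x2} = {(p2,x1), (p2,x2), (p3,x1), (p3,x2)}
  {p1, p2, p3} × {x1, x2} = {(p1,x1), (p1,x2), (p2,x1), (p2,x2), (p3,x1), (p3,x2)}
These 10 distinct sets form the basis B.
Close under arbitrary unions to get τ_{X×Y}; counting gives |τ_{X×Y}| = 16.


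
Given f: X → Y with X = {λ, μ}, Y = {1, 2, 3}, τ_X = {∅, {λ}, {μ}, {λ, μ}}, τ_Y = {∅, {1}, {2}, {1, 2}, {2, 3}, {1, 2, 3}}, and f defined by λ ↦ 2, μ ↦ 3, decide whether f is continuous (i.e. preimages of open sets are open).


f IS continuous.

Compute f^{-1}(U) for each U ∈ τ_Y:
  U = ∅: f^{-1}(U) = ∅ ∈ τ_X ✓.
  U = {1}: f^{-1}(U) = ∅ ∈ τ_X ✓.
  U = {2}: f^{-1}(U) = {λ} ∈ τ_X ✓.
  U = {1, 2}: f^{-1}(U) = {λ} ∈ τ_X ✓.
  U = {2, 3}: f^{-1}(U) = {λ, μ} ∈ τ_X ✓.
  U = {1, 2, 3}: f^{-1}(U) = {λ, μ} ∈ τ_X ✓.
Every preimage lies in τ_X, so f IS continuous.


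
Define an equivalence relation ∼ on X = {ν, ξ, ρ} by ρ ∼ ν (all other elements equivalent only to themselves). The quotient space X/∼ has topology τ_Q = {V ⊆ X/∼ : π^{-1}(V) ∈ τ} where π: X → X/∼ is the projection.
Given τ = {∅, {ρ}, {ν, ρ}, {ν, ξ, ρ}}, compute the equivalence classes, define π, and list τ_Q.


X/∼ = {[ν=ρ], [ξ]}; |τ_Q| = 3.

Equivalence classes: [ν=ρ], [ξ].
Quotient map π: X → X/∼ sends ν ↦ [ν=ρ], ξ ↦ [ξ], ρ ↦ [ν=ρ].
For each subset V ⊆ X/∼, compute π^{-1}(V) ⊆ X and check whether π^{-1}(V) ∈ τ. V is open in τ_Q iff π^{-1}(V) ∈ τ.
  V = {}: π^{-1}(V) = ∅ ∈ τ ✓.
  V = {[ν=ρ]}: π^{-1}(V) = {ν, ρ} ∈ τ ✓.
  V = {[ξ]}: π^{-1}(V) = {ξ} ∉ τ ✗.
  V = {[ν=ρ], [ξ]}: π^{-1}(V) = {ν, ξ, ρ} ∈ τ ✓.
Open sets in the quotient: τ_Q = {{}, {[ν=ρ]}, {[ν=ρ], [ξ]}} (3 elements).


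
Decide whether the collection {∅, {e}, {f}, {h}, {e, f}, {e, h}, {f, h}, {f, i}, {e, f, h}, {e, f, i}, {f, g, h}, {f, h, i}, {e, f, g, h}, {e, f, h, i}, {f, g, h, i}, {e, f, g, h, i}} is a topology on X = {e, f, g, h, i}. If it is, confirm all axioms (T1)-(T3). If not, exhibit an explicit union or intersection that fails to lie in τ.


τ IS a topology on X.

Axiom (T1): ∅ ∈ τ? Yes; X ∈ τ? Yes.
Axiom (T2/T3): check pairwise unions and intersections of members of τ.
All pairwise intersections and unions checked — each lies in τ. Therefore τ satisfies (T1), (T2), (T3): it IS a topology on X.


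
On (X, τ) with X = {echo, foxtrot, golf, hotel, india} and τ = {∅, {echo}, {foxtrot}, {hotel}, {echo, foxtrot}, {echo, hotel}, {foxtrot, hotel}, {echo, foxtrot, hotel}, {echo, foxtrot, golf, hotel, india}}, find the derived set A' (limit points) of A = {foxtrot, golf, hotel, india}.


A' = {golf, india}

For each x ∈ X, list the open sets U ∈ τ with x ∈ U, then check whether U ∩ (A ∖ {x}) ≠ ∅ for every such U.
  x = echo: open {echo} ∋ x has {echo} ∩ (A ∖ {echo}) = ∅, so x is NOT a limit point.
  x = foxtrot: open {foxtrot} ∋ x has {foxtrot} ∩ (A ∖ {foxtrot}) = ∅, so x is NOT a limit point.
  x = golf: opens ∋ x are {echo, foxtrot, golf, hotel, india}; each meets A ∖ {golf}, so x IS a limit point.
  x = hotel: open {hotel} ∋ x has {hotel} ∩ (A ∖ {hotel}) = ∅, so x is NOT a limit point.
  x = india: opens ∋ x are {echo, foxtrot, golf, hotel, india}; each meets A ∖ {india}, so x IS a limit point.
Collecting: A' = {golf, india}.


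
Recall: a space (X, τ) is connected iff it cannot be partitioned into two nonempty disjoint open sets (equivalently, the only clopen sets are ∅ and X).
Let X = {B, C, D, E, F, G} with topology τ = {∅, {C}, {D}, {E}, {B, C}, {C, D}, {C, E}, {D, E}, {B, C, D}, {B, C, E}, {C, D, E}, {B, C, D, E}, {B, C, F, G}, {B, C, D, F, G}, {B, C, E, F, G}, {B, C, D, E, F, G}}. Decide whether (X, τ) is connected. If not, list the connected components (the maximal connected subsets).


(X, τ) is disconnected; components = [{D}, {E}, {B, C, F, G}].

Find clopen sets (U ∈ τ with X ∖ U ∈ τ):
  U = ∅, X ∖ U = {B, C, D, E, F, G} — both open, so U is clopen.
  U = {D}, X ∖ U = {B, C, E, F, G} — both open, so U is clopen.
  U = {E}, X ∖ U = {B, C, D, F, G} — both open, so U is clopen.
  U = {D, E}, X ∖ U = {B, C, F, G} — both open, so U is clopen.
  U = {B, C, F, G}, X ∖ U = {D, E} — both open, so U is clopen.
  U = {B, C, D, F, G}, X ∖ U = {E} — both open, so U is clopen.
  U = {B, C, E, F, G}, X ∖ U = {D} — both open, so U is clopen.
  U = {B, C, D, E, F, G}, X ∖ U = ∅ — both open, so U is clopen.
Nontrivial clopen(s) exist: e.g. {D}. So (X, τ) is disconnected.
Compute connected components by grouping points that agree on all clopens:
  component: {D}
  component: {E}
  component: {B, C, F, G}


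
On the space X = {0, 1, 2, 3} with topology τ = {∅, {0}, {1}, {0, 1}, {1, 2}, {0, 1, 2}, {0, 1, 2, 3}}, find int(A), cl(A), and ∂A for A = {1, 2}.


int(A) = {1, 2}, cl(A) = {1, 2, 3}, ∂A = {3}.

Closed sets in (X, τ) are complements of opens:
  closed(X, τ) = {∅, {3}, {0, 3}, {2, 3}, {0, 2, 3}, {1, 2, 3}, {0, 1, 2, 3}}.
int(A) = ⋃ {U ∈ τ : U ⊆ A}. Opens contained in A: ∅, {1}, {1, 2}.
Taking the union of these: int(A) = {1, 2}.
cl(A) = ⋂ {C closed : A ⊆ C}. Closed sets containing A: {1, 2, 3}, {0, 1, 2, 3}.
Intersecting these: cl(A) = {1, 2, 3}.
∂A = cl(A) ∖ int(A) = {1, 2, 3} ∖ {1, 2} = {3}.
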